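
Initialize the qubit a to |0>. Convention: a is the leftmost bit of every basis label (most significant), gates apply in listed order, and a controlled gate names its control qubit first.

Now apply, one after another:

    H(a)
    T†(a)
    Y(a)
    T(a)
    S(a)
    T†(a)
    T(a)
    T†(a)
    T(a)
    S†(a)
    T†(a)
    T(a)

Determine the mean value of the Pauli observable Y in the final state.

In the final state, Y has expectation -1. Key observation: steps 4-11 multiply out to the identity, so the circuit reduces to the remaining gates.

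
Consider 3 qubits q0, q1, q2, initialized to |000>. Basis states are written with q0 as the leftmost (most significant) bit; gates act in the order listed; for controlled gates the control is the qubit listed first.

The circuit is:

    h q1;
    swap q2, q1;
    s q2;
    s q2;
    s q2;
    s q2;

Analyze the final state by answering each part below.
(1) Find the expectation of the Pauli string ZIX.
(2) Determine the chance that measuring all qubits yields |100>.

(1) The observable ZIX averages to 1. Key observation: the block from step 3 through step 6 cancels to the identity and can be dropped.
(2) Outcome |100> occurs with probability 0.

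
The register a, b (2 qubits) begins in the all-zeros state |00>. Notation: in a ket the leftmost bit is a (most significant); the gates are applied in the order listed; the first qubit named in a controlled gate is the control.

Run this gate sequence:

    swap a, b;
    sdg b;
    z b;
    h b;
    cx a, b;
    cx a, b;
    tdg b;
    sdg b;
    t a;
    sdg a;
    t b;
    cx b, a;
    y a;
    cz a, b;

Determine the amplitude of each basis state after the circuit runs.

After the circuit, the state carries amplitude 0 on |00>, -sqrt(2)/2 on |01>, sqrt(2)*I/2 on |10>, 0 on |11>. Key observation: the block from step 5 through step 6 cancels to the identity and can be dropped.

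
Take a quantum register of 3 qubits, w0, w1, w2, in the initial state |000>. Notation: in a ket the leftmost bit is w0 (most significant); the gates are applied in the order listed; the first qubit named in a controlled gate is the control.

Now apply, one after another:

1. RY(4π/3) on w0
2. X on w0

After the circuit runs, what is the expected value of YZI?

The observable YZI averages to 0.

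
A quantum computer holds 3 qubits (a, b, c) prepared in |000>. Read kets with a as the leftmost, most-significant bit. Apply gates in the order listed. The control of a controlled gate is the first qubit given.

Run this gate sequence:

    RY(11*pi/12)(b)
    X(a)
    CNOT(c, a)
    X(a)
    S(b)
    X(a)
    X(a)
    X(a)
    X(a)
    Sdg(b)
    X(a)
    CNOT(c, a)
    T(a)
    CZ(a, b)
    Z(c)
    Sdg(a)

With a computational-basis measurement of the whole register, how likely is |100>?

A full measurement returns |100> with probability -sqrt(6)/8 - sqrt(2)/8 + 1/2. Key observation: steps 4-11 multiply out to the identity, so the circuit reduces to the remaining gates.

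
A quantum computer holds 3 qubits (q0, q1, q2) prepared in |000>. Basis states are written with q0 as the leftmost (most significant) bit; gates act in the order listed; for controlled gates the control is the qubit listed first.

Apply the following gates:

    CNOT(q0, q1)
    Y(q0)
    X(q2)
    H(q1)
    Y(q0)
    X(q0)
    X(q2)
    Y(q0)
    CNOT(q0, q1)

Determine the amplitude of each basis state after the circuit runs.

After the circuit, the state carries amplitude -sqrt(2)*I/2 on |000>, -sqrt(2)*I/2 on |010>, and 0 on every other basis state.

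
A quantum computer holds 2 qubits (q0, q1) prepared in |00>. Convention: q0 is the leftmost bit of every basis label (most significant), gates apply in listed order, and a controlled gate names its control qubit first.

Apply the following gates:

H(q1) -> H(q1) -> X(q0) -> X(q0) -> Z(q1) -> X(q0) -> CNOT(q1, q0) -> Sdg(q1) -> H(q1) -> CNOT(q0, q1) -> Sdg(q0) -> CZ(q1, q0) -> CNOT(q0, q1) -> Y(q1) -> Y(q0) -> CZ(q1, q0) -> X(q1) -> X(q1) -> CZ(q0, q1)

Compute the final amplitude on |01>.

The final state's coefficient on |01> equals sqrt(2)*I/2.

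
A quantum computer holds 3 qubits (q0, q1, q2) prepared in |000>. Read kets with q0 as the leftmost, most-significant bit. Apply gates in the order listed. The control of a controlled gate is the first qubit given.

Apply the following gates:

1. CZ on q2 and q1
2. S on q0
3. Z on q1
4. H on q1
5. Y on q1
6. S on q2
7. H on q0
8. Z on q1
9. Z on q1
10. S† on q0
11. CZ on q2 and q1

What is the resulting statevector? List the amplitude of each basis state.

The resulting statevector has amplitude -I/2 on |000>, 0 on |001>, I/2 on |010>, 0 on |011>, -1/2 on |100>, 0 on |101>, 1/2 on |110>, 0 on |111>.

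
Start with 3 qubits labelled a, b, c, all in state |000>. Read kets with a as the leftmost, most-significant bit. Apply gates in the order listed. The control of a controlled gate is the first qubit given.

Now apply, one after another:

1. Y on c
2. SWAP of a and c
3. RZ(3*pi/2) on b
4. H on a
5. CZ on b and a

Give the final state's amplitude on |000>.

|000> carries amplitude -sqrt(2)*exp(3*I*pi/4)/2 in the final state.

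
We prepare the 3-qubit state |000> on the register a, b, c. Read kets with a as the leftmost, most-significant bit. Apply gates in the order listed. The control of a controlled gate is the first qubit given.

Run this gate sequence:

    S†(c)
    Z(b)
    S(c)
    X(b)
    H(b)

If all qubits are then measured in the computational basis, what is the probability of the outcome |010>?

The probability of measuring |010> is 1/2.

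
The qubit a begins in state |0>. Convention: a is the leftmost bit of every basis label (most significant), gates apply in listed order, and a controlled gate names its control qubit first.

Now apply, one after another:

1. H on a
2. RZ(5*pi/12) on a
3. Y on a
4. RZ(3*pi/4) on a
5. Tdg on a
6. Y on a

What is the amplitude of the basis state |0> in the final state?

The amplitude on |0> is -sqrt(2)*exp(11*I*pi/12)/2.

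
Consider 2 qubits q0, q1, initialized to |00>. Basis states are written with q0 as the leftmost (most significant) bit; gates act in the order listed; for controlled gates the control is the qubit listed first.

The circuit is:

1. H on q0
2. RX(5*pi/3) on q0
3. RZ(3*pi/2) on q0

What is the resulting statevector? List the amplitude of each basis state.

The final amplitudes are (sqrt(6) + sqrt(2)*I)*exp(I*pi/4)/4 on |00>, 0 on |01>, (sqrt(2) - sqrt(6)*I)*exp(I*pi/4)/4 on |10>, 0 on |11>.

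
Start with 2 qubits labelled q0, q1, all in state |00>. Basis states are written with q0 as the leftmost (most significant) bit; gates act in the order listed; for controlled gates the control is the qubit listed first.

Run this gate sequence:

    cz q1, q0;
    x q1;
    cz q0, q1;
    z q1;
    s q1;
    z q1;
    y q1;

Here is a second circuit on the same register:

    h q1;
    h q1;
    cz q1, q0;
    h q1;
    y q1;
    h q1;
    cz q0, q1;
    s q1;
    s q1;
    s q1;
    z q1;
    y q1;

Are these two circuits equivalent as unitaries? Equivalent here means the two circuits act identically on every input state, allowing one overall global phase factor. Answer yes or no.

No — the two circuits implement different unitaries, even allowing a global phase.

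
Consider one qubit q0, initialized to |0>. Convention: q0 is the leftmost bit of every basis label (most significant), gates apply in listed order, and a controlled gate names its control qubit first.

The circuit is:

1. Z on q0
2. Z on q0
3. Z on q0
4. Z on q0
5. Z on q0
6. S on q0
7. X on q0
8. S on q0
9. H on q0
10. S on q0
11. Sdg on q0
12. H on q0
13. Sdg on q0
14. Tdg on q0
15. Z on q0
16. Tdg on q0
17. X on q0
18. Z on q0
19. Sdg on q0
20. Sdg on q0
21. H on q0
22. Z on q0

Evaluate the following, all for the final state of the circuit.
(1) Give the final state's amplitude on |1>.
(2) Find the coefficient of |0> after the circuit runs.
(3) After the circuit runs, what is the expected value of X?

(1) The amplitude on |1> is -sqrt(2)*I/2. Key observation: the block from step 8 through step 13 cancels to the identity and can be dropped.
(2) The amplitude on |0> is sqrt(2)*I/2.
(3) In the final state, X has expectation -1.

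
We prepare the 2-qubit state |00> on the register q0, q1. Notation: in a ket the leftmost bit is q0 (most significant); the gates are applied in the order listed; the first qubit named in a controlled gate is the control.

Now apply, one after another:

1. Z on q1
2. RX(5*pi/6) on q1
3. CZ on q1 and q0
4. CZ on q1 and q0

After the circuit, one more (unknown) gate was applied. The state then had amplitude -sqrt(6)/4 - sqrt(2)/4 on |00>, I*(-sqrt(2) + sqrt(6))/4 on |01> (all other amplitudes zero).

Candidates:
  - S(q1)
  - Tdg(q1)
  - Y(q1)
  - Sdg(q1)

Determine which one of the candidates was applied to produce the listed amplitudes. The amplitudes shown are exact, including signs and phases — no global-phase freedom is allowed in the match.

The unique candidate consistent with the amplitudes is Y(q1).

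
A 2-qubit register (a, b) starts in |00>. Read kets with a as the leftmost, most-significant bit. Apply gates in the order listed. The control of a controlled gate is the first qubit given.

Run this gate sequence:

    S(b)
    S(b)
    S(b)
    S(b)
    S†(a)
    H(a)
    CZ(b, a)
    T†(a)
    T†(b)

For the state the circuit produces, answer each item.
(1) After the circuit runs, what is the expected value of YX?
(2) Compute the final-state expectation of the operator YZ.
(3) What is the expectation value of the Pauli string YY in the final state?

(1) In the final state, YX has expectation 0. Key observation: gates 1-4 undo each other exactly, leaving only the rest of the circuit to track.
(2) The expectation value of YZ is -sqrt(2)/2.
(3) The observable YY averages to 0.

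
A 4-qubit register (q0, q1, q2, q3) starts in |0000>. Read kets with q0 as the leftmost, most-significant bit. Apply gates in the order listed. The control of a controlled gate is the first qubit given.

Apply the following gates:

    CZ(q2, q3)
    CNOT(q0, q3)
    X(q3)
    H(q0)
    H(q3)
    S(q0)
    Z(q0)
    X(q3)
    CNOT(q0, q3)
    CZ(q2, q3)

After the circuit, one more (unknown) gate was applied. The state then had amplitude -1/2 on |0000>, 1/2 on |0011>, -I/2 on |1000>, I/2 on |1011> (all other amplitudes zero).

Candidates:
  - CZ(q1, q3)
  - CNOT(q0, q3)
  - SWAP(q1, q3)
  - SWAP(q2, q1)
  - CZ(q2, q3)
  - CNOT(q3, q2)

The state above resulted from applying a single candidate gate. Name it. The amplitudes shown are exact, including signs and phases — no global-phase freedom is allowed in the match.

The unique candidate consistent with the amplitudes is CNOT(q3, q2).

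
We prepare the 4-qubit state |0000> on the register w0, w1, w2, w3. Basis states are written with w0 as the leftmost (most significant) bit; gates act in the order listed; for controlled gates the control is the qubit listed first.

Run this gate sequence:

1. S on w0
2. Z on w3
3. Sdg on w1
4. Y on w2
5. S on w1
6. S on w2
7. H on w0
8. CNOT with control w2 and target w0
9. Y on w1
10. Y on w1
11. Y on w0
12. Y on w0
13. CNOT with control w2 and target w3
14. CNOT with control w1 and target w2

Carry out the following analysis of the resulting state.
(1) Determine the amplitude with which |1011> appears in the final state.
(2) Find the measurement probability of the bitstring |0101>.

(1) The amplitude on |1011> is -sqrt(2)/2.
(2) A full measurement returns |0101> with probability 0.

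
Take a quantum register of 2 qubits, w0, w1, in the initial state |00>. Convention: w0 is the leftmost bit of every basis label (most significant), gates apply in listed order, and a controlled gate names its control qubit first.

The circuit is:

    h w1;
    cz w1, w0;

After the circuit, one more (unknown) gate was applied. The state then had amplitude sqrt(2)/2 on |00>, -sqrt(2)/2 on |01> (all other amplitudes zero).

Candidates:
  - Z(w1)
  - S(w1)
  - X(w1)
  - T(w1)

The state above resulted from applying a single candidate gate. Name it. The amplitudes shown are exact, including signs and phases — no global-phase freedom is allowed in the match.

It was Z(w1) that produced the state shown.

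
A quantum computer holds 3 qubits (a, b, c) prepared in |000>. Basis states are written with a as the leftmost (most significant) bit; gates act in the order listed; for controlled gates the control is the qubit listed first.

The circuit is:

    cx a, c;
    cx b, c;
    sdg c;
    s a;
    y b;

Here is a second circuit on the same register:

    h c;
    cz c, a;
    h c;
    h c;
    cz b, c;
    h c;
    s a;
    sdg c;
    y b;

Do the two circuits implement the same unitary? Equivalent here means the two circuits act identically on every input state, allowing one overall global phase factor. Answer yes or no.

Yes — the two circuits implement the same unitary up to a global phase.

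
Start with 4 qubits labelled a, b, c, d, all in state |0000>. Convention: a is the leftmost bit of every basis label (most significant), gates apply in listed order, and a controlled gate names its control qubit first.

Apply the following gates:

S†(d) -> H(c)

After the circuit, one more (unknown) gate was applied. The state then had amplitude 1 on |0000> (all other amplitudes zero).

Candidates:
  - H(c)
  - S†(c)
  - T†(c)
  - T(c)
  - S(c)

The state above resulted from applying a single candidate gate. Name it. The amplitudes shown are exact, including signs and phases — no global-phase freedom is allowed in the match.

It was H(c) that produced the state shown.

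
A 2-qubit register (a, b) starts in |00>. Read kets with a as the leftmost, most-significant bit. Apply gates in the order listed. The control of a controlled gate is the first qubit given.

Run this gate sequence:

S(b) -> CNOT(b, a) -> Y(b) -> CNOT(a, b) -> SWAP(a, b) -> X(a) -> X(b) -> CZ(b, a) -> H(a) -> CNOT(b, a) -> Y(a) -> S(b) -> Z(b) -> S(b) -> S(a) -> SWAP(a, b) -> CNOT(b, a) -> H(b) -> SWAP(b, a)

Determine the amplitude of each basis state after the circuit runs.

The resulting statevector has amplitude -I/2 on |00>, 1/2 on |01>, I/2 on |10>, 1/2 on |11>.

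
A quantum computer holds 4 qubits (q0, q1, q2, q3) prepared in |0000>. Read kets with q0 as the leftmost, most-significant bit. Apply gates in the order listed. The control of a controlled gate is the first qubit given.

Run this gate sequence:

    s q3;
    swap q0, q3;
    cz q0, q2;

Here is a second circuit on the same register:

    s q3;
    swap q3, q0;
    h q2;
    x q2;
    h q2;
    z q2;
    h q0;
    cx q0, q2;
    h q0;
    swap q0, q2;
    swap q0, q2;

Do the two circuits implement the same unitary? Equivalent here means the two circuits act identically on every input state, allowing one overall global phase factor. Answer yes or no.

No: there is an input state on which the two circuits produce genuinely different outputs (not merely differing by a phase).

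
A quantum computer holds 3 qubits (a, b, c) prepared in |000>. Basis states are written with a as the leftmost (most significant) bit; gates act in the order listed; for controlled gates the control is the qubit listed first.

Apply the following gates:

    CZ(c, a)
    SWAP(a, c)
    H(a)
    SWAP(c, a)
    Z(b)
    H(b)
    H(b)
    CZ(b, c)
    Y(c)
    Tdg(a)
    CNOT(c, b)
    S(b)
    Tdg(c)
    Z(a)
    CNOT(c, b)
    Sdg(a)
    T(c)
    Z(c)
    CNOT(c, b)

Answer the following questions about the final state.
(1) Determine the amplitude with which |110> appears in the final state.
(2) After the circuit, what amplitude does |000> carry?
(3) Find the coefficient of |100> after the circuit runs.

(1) The amplitude on |110> is 0.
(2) The amplitude on |000> is -sqrt(2)*I/2.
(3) The final state's coefficient on |100> equals 0.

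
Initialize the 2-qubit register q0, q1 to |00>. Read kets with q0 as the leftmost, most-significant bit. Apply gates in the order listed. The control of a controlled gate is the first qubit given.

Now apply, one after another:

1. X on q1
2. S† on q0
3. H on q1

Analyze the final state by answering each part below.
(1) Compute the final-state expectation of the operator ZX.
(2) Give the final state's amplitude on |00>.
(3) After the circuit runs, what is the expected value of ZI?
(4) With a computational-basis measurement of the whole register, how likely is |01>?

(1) In the final state, ZX has expectation -1.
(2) The final state's coefficient on |00> equals sqrt(2)/2.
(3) The expectation value of ZI is 1.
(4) The probability of measuring |01> is 1/2.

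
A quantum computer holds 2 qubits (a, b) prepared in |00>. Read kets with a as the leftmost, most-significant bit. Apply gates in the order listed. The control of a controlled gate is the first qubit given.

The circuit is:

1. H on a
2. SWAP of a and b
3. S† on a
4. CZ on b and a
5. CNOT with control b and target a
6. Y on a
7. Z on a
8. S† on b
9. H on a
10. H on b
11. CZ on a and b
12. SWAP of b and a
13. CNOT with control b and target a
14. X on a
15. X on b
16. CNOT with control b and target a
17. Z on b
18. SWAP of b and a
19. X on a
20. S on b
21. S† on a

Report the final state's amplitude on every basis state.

The final amplitudes are sqrt(2)*(1 + I)/4 on |00>, sqrt(2)*(-1 - I)/4 on |01>, sqrt(2)*(1 + I)/4 on |10>, sqrt(2)*(-1 - I)/4 on |11>.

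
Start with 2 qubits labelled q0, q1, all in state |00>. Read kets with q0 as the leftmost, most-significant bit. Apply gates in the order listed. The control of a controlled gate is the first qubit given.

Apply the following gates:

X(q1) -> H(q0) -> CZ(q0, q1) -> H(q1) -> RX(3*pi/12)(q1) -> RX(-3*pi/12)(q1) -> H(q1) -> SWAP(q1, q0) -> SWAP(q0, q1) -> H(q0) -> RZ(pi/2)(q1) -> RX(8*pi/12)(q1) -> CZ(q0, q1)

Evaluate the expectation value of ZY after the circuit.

The expectation value of ZY is sqrt(3)/2.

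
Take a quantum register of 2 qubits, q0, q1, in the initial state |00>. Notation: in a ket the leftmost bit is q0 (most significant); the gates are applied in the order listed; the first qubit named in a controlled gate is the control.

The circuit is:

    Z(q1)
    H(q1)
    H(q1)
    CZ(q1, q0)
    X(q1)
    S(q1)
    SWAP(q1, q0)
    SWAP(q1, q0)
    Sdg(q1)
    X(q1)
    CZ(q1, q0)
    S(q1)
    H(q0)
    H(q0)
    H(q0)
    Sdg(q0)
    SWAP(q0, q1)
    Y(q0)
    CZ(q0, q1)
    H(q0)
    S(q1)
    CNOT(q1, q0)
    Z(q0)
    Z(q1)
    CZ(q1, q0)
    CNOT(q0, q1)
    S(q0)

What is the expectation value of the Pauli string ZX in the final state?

In the final state, ZX has expectation -1. Key observation: steps 4-11 multiply out to the identity, so the circuit reduces to the remaining gates.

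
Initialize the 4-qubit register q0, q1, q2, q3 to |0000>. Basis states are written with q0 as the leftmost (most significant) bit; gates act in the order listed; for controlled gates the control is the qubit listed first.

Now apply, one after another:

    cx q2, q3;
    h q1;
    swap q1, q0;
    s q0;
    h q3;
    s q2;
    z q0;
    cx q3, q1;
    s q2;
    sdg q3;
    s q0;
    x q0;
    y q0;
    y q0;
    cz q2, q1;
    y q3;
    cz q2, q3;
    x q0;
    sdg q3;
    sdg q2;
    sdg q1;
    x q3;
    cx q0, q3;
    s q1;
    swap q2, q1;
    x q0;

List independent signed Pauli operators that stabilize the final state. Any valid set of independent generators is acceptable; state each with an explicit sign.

The stabilizer group can be generated by +XIIX, -IIXX, -ZIZZ, +IZII, among other valid generating sets.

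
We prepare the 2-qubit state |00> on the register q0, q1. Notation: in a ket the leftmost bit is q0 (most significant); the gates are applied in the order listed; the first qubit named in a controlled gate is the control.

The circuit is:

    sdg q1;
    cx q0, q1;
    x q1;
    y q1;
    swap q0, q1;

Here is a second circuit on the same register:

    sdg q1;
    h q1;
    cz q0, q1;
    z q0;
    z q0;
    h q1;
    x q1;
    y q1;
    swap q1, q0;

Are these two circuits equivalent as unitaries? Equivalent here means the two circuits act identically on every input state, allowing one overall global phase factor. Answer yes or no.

Yes, they are equivalent — the unitaries differ by at most a global phase.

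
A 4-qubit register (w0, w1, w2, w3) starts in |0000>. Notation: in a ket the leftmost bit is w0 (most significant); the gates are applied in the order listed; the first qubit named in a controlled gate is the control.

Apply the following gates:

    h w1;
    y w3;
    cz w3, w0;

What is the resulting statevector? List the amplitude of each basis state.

The resulting statevector has amplitude sqrt(2)*I/2 on |0001>, sqrt(2)*I/2 on |0101>, and 0 on every other basis state.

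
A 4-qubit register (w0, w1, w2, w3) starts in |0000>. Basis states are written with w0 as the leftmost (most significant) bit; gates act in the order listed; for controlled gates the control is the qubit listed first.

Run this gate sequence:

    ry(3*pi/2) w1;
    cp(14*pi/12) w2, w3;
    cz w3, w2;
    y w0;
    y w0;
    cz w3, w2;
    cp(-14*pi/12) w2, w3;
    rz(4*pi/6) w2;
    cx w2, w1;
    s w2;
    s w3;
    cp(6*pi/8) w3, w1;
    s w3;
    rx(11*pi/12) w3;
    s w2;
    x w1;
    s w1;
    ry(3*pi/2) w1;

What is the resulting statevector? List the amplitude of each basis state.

The resulting statevector has amplitude -sqrt(6 - 3*sqrt(2))*exp(2*I*pi/3)/8 - sqrt(6 - 3*sqrt(2))*exp(I*pi/6)/8 + sqrt(sqrt(2) + 2)*exp(I*pi/6)/8 + sqrt(sqrt(2) + 2)*exp(2*I*pi/3)/8 on |0000>, -sqrt(3*sqrt(2) + 6)*exp(2*I*pi/3)/8 - sqrt(2 - sqrt(2))*exp(2*I*pi/3)/8 + sqrt(2 - sqrt(2))*exp(I*pi/6)/8 + sqrt(3*sqrt(2) + 6)*exp(I*pi/6)/8 on |0001>, -sqrt(sqrt(2) + 2)*exp(2*I*pi/3)/8 - sqrt(6 - 3*sqrt(2))*exp(I*pi/6)/8 + sqrt(sqrt(2) + 2)*exp(I*pi/6)/8 + sqrt(6 - 3*sqrt(2))*exp(2*I*pi/3)/8 on |0100>, -sqrt(3*sqrt(2) + 6)*exp(2*I*pi/3)/8 - sqrt(3*sqrt(2) + 6)*exp(I*pi/6)/8 - sqrt(2 - sqrt(2))*exp(2*I*pi/3)/8 - sqrt(2 - sqrt(2))*exp(I*pi/6)/8 on |0101>, and 0 on every other basis state. Key observation: the block from step 2 through step 7 cancels to the identity and can be dropped.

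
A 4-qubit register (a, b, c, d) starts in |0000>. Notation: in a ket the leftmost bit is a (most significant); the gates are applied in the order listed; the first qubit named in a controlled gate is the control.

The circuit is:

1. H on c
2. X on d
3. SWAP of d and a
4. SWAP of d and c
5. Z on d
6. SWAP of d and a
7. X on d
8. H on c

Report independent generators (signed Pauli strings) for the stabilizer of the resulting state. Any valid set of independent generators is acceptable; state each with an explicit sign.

The stabilizer group can be generated by -XIII, +IIXI, +IZII, +IIIZ, among other valid generating sets.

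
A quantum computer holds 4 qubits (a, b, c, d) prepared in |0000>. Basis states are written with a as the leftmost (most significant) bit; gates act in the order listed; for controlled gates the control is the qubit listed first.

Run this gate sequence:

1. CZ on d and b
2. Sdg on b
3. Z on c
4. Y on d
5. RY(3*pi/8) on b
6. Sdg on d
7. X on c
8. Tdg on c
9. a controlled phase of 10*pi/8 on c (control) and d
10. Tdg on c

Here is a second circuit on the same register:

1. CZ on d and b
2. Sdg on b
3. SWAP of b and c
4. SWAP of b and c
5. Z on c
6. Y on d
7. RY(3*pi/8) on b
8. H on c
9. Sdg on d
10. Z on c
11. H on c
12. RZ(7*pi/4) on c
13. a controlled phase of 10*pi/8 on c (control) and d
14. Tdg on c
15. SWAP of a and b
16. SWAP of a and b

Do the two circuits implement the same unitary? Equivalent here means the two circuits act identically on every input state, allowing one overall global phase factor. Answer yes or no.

Yes, they are equivalent — the unitaries differ by at most a global phase.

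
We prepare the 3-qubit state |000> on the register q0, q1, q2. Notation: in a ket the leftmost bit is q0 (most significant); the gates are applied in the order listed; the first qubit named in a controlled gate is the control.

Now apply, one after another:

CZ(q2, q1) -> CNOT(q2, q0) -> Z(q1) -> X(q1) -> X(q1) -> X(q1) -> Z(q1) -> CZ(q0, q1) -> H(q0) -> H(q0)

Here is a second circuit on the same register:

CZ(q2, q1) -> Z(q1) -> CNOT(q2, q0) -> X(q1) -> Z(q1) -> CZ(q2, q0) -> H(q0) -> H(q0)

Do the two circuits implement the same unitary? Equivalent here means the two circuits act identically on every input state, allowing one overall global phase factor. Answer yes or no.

No — the two circuits implement different unitaries, even allowing a global phase.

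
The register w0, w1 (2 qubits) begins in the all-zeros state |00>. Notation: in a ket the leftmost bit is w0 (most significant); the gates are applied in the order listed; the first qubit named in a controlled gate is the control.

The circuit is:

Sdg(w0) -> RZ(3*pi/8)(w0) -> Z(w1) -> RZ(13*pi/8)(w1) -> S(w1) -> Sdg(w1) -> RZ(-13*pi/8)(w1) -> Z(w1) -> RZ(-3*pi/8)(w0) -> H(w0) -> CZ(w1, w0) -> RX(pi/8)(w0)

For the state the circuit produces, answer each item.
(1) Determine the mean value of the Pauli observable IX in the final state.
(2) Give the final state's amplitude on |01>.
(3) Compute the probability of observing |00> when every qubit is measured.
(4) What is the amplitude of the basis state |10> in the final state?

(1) The observable IX averages to 0.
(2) |01> carries amplitude 0 in the final state.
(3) Outcome |00> occurs with probability 1/2.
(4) The final state's coefficient on |10> equals -sqrt(2)*exp(15*I*pi/16)/2.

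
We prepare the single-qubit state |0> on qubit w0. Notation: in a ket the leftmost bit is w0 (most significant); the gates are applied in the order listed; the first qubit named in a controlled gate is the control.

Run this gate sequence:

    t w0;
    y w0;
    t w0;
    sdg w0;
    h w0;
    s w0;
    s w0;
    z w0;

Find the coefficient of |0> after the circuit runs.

|0> carries amplitude sqrt(2)*exp(I*pi/4)/2 in the final state.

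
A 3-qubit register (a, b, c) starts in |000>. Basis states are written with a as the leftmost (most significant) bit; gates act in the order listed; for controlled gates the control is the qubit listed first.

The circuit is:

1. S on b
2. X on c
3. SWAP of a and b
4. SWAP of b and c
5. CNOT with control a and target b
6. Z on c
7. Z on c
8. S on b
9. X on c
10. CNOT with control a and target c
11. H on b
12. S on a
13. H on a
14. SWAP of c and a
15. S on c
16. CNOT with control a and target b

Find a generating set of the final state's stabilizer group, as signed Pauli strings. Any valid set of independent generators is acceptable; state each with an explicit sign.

The final state is stabilized by the group generated by -IXI, +IIY, -ZII; other independent generating sets are equally valid.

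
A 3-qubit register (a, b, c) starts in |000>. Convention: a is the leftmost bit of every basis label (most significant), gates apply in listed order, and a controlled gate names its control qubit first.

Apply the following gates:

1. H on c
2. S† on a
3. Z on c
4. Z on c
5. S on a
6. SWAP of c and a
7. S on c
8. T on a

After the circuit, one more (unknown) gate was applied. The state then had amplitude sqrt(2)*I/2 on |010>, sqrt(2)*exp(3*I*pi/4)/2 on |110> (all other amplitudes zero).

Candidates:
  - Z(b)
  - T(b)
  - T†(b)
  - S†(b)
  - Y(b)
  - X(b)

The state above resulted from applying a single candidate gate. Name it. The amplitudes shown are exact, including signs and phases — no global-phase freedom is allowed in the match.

The unique candidate consistent with the amplitudes is Y(b).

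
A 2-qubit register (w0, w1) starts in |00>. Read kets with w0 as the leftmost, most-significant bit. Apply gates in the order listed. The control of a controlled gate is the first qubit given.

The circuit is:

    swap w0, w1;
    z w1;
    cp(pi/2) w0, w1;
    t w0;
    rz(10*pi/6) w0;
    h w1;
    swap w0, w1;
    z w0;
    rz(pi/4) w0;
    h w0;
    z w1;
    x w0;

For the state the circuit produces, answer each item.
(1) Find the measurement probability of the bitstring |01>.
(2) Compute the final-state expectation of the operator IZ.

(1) A full measurement returns |01> with probability 0.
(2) The observable IZ averages to 1.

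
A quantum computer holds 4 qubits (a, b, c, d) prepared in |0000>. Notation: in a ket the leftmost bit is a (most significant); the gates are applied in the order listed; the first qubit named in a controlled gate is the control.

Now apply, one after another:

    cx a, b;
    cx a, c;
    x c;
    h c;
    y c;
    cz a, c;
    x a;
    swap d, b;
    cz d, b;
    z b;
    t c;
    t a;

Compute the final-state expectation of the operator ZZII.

The expectation value of ZZII is -1.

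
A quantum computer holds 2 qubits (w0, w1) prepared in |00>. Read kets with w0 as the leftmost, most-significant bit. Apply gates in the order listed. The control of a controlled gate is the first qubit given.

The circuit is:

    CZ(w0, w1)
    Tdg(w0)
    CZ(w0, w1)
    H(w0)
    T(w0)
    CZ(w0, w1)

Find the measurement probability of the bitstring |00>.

The probability of measuring |00> is 1/2.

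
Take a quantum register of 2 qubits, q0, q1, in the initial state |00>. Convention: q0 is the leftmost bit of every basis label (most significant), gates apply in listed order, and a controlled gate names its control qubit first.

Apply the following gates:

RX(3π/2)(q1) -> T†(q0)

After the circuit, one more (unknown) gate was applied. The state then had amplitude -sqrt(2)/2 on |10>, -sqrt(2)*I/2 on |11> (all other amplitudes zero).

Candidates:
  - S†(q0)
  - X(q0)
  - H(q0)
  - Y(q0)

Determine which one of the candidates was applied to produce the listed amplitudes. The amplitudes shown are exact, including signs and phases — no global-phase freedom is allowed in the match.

It was X(q0) that produced the state shown.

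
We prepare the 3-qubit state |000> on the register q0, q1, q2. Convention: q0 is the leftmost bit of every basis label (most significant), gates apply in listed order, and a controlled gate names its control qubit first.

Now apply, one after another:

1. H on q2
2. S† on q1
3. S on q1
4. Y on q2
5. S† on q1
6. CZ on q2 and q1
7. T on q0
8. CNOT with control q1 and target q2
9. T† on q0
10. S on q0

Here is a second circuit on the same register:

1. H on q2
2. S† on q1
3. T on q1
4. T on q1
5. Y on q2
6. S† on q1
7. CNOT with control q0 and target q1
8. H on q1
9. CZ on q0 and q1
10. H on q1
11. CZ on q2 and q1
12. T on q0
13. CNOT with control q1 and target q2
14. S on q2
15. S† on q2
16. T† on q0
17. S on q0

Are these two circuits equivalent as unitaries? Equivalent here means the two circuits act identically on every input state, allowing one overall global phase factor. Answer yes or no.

Yes — the two circuits implement the same unitary up to a global phase.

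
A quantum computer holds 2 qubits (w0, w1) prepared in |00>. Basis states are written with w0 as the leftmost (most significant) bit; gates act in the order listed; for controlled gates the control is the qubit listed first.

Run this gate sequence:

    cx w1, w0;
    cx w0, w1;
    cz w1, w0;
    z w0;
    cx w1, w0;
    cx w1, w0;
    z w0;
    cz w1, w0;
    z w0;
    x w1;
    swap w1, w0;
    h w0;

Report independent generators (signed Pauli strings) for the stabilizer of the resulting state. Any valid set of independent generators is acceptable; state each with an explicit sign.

The stabilizer group can be generated by -XI, +IZ, among other valid generating sets.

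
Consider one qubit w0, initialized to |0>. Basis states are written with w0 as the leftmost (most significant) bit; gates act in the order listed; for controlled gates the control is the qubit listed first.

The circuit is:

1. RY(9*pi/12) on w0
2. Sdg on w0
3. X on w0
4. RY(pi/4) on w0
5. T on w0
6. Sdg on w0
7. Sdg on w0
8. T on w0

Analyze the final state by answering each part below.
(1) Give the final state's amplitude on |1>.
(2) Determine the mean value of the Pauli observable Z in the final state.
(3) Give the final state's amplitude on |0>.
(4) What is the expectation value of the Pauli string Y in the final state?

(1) The final state's coefficient on |1> equals sqrt(2)*(-1 - I)/4.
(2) The expectation value of Z is 1/2.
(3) The final state's coefficient on |0> equals (1 - I)*(sqrt(2) - 2*I)/4.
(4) The expectation value of Y is -1/2.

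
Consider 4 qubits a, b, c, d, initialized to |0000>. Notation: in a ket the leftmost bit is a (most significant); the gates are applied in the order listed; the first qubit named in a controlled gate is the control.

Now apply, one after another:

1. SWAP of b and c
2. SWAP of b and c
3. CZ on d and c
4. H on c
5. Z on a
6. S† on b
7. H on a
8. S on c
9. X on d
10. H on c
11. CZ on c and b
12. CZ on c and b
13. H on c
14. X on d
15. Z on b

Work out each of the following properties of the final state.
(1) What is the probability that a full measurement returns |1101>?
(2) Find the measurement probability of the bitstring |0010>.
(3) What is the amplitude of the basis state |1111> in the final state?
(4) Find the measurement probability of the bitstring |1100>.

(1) The probability of measuring |1101> is 0. Key observation: gates 9-14 undo each other exactly, leaving only the rest of the circuit to track.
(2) Outcome |0010> occurs with probability 1/4.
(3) The final state's coefficient on |1111> equals 0.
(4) Outcome |1100> occurs with probability 0.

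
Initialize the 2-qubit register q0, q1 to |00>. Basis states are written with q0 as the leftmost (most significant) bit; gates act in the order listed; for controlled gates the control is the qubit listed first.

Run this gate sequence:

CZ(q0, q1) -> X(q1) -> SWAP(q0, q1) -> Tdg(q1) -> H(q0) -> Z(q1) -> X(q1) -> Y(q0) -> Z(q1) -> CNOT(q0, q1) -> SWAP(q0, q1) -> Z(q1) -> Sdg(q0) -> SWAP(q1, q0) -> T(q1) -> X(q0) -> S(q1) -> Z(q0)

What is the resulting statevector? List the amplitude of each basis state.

After the circuit, the state carries amplitude sqrt(2)*I/2 on |00>, 0 on |01>, 0 on |10>, sqrt(2)*exp(3*I*pi/4)/2 on |11>.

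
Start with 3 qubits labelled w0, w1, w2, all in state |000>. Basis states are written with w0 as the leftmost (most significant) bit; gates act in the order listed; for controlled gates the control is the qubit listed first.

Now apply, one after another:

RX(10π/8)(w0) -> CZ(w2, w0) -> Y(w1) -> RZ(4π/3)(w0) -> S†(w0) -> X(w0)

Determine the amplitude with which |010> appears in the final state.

|010> carries amplitude sqrt(sqrt(2) + 2)*exp(I*pi/6)/2 in the final state.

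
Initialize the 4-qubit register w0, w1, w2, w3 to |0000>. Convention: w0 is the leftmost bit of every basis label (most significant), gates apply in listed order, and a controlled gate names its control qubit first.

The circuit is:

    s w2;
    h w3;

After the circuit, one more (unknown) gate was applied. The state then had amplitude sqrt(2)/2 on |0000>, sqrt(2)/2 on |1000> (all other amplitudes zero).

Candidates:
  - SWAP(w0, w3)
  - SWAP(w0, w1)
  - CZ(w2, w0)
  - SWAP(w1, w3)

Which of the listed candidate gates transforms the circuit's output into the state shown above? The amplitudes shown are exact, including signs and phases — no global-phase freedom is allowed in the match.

The applied gate was SWAP(w0, w3).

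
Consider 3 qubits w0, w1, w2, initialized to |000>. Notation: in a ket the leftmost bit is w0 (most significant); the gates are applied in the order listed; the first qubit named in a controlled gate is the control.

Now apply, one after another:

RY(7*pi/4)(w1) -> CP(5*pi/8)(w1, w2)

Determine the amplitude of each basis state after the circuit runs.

After the circuit, the state carries amplitude -sqrt(sqrt(2) + 2)/2 on |000>, sqrt(2 - sqrt(2))/2 on |010>, and 0 on every other basis state.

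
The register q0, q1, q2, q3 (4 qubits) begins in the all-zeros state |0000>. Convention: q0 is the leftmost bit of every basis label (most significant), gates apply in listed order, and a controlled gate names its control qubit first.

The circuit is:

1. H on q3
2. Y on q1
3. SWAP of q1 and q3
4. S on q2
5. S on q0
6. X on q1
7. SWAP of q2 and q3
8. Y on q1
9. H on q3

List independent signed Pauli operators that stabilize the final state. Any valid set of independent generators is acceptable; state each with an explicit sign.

The final state is stabilized by the group generated by -IXII, +IIIX, +ZIII, -IIZI; other independent generating sets are equally valid.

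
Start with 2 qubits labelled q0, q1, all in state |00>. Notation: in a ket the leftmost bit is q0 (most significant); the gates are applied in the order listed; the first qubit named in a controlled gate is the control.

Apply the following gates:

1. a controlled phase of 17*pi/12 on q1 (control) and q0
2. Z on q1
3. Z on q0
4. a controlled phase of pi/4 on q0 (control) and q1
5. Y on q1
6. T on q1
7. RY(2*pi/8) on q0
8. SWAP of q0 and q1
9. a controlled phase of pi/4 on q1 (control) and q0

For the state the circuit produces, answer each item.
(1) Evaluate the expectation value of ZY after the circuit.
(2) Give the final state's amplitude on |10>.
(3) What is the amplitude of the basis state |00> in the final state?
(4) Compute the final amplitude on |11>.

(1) The expectation value of ZY is -1/2.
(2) The final state's coefficient on |10> equals sqrt(sqrt(2) + 2)*exp(3*I*pi/4)/2.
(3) The amplitude on |00> is 0.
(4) The final state's coefficient on |11> equals -sqrt(2 - sqrt(2))/2.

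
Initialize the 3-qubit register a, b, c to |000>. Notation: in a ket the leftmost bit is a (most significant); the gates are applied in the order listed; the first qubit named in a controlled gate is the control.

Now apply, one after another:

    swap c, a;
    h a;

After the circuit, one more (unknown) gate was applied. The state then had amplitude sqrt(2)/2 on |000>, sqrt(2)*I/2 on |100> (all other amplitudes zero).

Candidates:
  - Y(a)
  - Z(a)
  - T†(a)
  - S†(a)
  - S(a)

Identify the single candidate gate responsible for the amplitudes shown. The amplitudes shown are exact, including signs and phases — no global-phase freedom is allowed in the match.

The unique candidate consistent with the amplitudes is S(a).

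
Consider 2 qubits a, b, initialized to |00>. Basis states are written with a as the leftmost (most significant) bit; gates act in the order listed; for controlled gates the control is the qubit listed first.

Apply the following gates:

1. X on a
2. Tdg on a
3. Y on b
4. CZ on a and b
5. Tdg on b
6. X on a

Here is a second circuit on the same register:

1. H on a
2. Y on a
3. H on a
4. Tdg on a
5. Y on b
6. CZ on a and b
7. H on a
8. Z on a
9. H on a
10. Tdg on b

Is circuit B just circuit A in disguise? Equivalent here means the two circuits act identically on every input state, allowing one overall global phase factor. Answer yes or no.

No, they are not equivalent — no single phase factor reconciles the two unitaries.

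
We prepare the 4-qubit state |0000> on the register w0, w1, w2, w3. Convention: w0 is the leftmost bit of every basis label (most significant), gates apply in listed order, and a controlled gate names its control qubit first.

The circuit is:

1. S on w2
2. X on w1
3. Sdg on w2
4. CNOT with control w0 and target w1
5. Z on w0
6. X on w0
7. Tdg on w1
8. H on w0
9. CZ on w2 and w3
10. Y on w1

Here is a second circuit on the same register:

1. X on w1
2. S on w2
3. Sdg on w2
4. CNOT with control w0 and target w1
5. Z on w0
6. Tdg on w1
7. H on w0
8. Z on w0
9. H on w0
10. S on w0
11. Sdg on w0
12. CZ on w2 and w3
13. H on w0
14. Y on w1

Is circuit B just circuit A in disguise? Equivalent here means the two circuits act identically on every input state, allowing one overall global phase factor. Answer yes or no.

Yes, they are equivalent — the unitaries differ by at most a global phase.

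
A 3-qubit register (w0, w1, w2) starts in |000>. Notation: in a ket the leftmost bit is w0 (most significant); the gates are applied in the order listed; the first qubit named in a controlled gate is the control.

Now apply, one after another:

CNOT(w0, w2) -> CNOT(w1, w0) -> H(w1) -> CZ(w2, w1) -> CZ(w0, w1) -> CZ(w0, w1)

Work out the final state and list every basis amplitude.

The resulting statevector has amplitude sqrt(2)/2 on |000>, sqrt(2)/2 on |010>, and 0 on every other basis state. Key observation: gates 5-6 undo each other exactly, leaving only the rest of the circuit to track.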